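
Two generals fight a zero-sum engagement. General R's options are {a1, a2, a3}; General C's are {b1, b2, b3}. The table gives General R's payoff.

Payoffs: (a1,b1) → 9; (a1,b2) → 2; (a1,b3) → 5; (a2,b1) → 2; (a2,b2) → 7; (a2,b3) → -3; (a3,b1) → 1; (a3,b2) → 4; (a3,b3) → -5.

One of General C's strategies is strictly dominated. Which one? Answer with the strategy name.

b1

b3 holds General R's payoff strictly below b1 in every row: 5 < 9, -3 < 2, -5 < 1.
So b1 is strictly dominated for General C.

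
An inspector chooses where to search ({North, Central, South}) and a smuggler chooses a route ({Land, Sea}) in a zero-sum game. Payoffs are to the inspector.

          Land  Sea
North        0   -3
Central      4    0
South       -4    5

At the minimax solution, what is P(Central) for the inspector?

Row minima: North → -3, Central → 0, South → -4; maximin = 0.
Column maxima: Land → 4, Sea → 5; minimax = 4.
0 ≠ 4, so there is no saddle point; optimal play is mixed.
North is strictly dominated by Central, so the inspector never plays it.
On the remaining 2×2 (Central, South vs Land, Sea):
Let the inspector play Central with probability p. Expected payoff against Land: 4p + (-4)(1−p) = 8p − 4; against Sea: 0p + 5(1−p) = −5p + 5.
Setting these equal: 8p − 4 = −5p + 5 ⇒ 13p = 9 ⇒ p = 9/13, and the value is (8)·(9/13) − 4 = 20/13.
For the smuggler: with q = P(Land), equating Central's and South's payoffs gives 4q = −9q + 5 ⇒ q = 5/13.

9/13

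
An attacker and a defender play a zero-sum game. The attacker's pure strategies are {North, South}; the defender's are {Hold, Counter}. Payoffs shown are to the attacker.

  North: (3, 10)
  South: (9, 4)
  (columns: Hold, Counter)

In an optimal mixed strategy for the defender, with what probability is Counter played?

1/2

Row minima: North → 3, South → 4; maximin = 4.
Column maxima: Hold → 9, Counter → 10; minimax = 9.
4 ≠ 9, so there is no saddle point; optimal play is mixed.
Let the attacker play North with probability p. Expected payoff against Hold: 3p + 9(1−p) = −6p + 9; against Counter: 10p + 4(1−p) = 6p + 4.
Setting these equal: −6p + 9 = 6p + 4 ⇒ −12p = -5 ⇒ p = 5/12, and the value is (-6)·(5/12) + 9 = 13/2.
For the defender: with q = P(Hold), equating North's and South's payoffs gives −7q + 10 = 5q + 4 ⇒ q = 1/2.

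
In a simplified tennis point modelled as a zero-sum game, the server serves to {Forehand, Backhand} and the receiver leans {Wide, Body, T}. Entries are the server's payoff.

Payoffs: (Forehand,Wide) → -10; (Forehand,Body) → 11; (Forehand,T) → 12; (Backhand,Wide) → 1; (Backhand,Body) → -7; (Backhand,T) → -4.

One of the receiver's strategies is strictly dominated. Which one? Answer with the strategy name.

Body holds the server's payoff strictly below T in every row: 11 < 12, -7 < -4.
So T is strictly dominated for the receiver.

T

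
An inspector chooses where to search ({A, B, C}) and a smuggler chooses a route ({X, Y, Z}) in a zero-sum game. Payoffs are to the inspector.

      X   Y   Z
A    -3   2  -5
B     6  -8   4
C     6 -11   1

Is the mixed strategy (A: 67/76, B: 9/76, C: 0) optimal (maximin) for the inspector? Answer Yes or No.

Against X this mix gives (67/76)·(-3) + (9/76)·6 = -147/76.
Against Y this mix gives (67/76)·2 + (9/76)·(-8) = 31/38.
Against Z this mix gives (67/76)·(-5) + (9/76)·4 = -299/76.
The smuggler will play Z, holding the inspector to -299/76. Shifting weight toward the row that does better against Z would raise this floor (the equalizing mix achieves -32/19 against both Z and Y), so the proposed strategy is not optimal.

No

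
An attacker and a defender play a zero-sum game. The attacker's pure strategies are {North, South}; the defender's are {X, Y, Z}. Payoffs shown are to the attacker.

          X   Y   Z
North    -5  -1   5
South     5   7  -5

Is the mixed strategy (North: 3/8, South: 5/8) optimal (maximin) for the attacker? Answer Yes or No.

No

Against X this mix gives (3/8)·(-5) + (5/8)·5 = 5/4.
Against Y this mix gives (3/8)·(-1) + (5/8)·7 = 4.
Against Z this mix gives (3/8)·5 + (5/8)·(-5) = -5/4.
The defender will play Z, holding the attacker to -5/4. Shifting weight toward the row that does better against Z would raise this floor (the equalizing mix achieves 0 against both Z and X), so the proposed strategy is not optimal.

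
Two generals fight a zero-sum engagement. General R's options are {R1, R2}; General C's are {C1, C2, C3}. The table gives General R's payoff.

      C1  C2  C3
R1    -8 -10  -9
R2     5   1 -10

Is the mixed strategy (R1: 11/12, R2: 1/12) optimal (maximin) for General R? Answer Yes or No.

Against C1 this mix gives (11/12)·(-8) + (1/12)·5 = -83/12.
Against C2 this mix gives (11/12)·(-10) + (1/12)·1 = -109/12.
Against C3 this mix gives (11/12)·(-9) + (1/12)·(-10) = -109/12.
All of General C's active replies (C2, C3) yield -109/12, and no column does worse for General R. The mix makes General C indifferent and guarantees -109/12, so it is optimal.

Yes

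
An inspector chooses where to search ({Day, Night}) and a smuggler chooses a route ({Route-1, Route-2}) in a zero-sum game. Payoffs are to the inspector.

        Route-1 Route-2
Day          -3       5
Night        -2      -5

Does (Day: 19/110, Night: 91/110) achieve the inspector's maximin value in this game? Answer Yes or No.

Against Route-1 this mix gives (19/110)·(-3) + (91/110)·(-2) = -239/110.
Against Route-2 this mix gives (19/110)·5 + (91/110)·(-5) = -36/11.
The smuggler will play Route-2, holding the inspector to -36/11. Shifting weight toward the row that does better against Route-2 would raise this floor (the equalizing mix achieves -25/11 against both Route-2 and Route-1), so the proposed strategy is not optimal.

No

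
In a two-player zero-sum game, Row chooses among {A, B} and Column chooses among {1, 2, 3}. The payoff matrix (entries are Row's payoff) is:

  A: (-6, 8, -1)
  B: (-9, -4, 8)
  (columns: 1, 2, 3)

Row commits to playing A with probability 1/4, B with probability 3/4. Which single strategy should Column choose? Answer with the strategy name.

1

If Column plays 1, Row's expected payoff is (1/4)·(-6) + (3/4)·(-9) = -33/4.
If Column plays 2, Row's expected payoff is (1/4)·8 + (3/4)·(-4) = -1.
If Column plays 3, Row's expected payoff is (1/4)·(-1) + (3/4)·8 = 23/4.
Column minimizes Row's payoff; the smallest is -33/4, so the best response is 1.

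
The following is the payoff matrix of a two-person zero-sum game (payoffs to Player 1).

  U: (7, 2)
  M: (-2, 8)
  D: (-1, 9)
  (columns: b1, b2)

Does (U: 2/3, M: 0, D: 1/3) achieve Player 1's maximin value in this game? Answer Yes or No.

Against b1 this mix gives (2/3)·7 + (1/3)·(-1) = 13/3.
Against b2 this mix gives (2/3)·2 + (1/3)·9 = 13/3.
All of Player 2's active replies (b1, b2) yield 13/3, and no column does worse for Player 1. The mix makes Player 2 indifferent and guarantees 13/3, so it is optimal.

Yes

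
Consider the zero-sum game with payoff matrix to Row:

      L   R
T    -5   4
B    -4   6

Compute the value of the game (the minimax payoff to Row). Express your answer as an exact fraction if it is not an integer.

Row minima: T → -5, B → -4; maximin = -4.
Column maxima: L → -4, R → 6; minimax = -4.
Since maximin = minimax = -4, there is a saddle point and the value is -4.

-4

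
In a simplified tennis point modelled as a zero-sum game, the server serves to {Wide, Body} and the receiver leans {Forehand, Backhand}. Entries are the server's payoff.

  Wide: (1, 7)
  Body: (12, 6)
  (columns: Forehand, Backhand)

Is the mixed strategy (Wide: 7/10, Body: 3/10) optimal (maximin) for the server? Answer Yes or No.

Against Forehand this mix gives (7/10)·1 + (3/10)·12 = 43/10.
Against Backhand this mix gives (7/10)·7 + (3/10)·6 = 67/10.
The receiver will play Forehand, holding the server to 43/10. Shifting weight toward the row that does better against Forehand would raise this floor (the equalizing mix achieves 13/2 against both Forehand and Backhand), so the proposed strategy is not optimal.

No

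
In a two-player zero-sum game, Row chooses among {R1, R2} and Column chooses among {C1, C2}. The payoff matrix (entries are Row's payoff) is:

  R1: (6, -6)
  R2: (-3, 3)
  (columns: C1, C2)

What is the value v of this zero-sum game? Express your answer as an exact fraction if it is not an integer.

0

Row minima: R1 → -6, R2 → -3; maximin = -3.
Column maxima: C1 → 6, C2 → 3; minimax = 3.
-3 ≠ 3, so there is no saddle point; optimal play is mixed.
Let Row play R1 with probability p. Expected payoff against C1: 6p + (-3)(1−p) = 9p − 3; against C2: (-6)p + 3(1−p) = −9p + 3.
Setting these equal: 9p − 3 = −9p + 3 ⇒ 18p = 6 ⇒ p = 1/3, and the value is (9)·(1/3) − 3 = 0.
For Column: with q = P(C1), equating R1's and R2's payoffs gives 12q − 6 = −6q + 3 ⇒ q = 1/2.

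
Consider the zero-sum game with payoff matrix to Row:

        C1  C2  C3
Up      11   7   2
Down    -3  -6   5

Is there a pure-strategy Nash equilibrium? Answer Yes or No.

No

Row minima: Up → 2, Down → -6; maximin = 2.
Column maxima: C1 → 11, C2 → 7, C3 → 5; minimax = 5.
2 ≠ 5, so no pure-strategy equilibrium exists.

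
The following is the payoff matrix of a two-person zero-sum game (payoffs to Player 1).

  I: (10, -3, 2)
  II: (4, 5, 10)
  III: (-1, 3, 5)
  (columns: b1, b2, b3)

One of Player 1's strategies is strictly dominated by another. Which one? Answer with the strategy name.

III

II gives a strictly higher payoff than III against every column: 4 > -1, 5 > 3, 10 > 5.
So III is strictly dominated and Player 1 never plays it.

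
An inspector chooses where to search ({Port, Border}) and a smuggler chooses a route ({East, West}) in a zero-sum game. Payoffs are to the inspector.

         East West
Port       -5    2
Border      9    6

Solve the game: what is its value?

6

Row minima: Port → -5, Border → 6; maximin = 6.
Column maxima: East → 9, West → 6; minimax = 6.
Since maximin = minimax = 6, there is a saddle point and the value is 6.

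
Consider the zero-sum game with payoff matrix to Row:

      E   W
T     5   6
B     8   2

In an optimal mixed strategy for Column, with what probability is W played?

Row minima: T → 5, B → 2; maximin = 5.
Column maxima: E → 8, W → 6; minimax = 6.
5 ≠ 6, so there is no saddle point; optimal play is mixed.
Let Row play T with probability p. Expected payoff against E: 5p + 8(1−p) = −3p + 8; against W: 6p + 2(1−p) = 4p + 2.
Setting these equal: −3p + 8 = 4p + 2 ⇒ −7p = -6 ⇒ p = 6/7, and the value is (-3)·(6/7) + 8 = 38/7.
For Column: with q = P(E), equating T's and B's payoffs gives −q + 6 = 6q + 2 ⇒ q = 4/7.

3/7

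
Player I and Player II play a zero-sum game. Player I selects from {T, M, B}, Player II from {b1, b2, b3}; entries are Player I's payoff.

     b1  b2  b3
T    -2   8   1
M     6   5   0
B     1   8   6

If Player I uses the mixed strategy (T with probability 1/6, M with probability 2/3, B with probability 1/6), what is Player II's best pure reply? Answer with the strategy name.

If Player II plays b1, Player I's expected payoff is (1/6)·(-2) + (2/3)·6 + (1/6)·1 = 23/6.
If Player II plays b2, Player I's expected payoff is (1/6)·8 + (2/3)·5 + (1/6)·8 = 6.
If Player II plays b3, Player I's expected payoff is (1/6)·1 + (2/3)·0 + (1/6)·6 = 7/6.
Player II minimizes Player I's payoff; the smallest is 7/6, so the best response is b3.

b3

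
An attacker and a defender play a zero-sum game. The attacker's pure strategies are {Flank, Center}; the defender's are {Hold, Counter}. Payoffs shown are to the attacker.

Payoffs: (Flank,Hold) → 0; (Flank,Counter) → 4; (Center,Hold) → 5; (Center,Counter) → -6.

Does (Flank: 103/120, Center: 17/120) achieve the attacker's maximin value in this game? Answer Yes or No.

Against Hold this mix gives (103/120)·0 + (17/120)·5 = 17/24.
Against Counter this mix gives (103/120)·4 + (17/120)·(-6) = 31/12.
The defender will play Hold, holding the attacker to 17/24. Shifting weight toward the row that does better against Hold would raise this floor (the equalizing mix achieves 4/3 against both Hold and Counter), so the proposed strategy is not optimal.

No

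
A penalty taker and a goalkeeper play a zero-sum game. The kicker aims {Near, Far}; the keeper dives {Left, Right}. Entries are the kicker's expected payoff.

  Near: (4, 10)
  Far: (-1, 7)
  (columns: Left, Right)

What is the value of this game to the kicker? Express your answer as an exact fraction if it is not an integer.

Row minima: Near → 4, Far → -1; maximin = 4.
Column maxima: Left → 4, Right → 10; minimax = 4.
Since maximin = minimax = 4, there is a saddle point and the value is 4.

4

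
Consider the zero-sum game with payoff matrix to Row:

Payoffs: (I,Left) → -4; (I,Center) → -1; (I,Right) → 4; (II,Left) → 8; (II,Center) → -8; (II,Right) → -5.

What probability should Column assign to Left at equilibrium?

Row minima: I → -4, II → -8; maximin = -4.
Column maxima: Left → 8, Center → -1, Right → 4; minimax = -1.
-4 ≠ -1, so there is no saddle point; optimal play is mixed.
Right is strictly dominated by Center (it gives Row strictly more in every row), so Column never plays it.
On the remaining 2×2 (I, II vs Left, Center):
Let Row play I with probability p. Expected payoff against Left: (-4)p + 8(1−p) = −12p + 8; against Center: (-1)p + (-8)(1−p) = 7p − 8.
Setting these equal: −12p + 8 = 7p − 8 ⇒ −19p = -16 ⇒ p = 16/19, and the value is (-12)·(16/19) + 8 = -40/19.
For Column: with q = P(Left), equating I's and II's payoffs gives −3q − 1 = 16q − 8 ⇒ q = 7/19.

7/19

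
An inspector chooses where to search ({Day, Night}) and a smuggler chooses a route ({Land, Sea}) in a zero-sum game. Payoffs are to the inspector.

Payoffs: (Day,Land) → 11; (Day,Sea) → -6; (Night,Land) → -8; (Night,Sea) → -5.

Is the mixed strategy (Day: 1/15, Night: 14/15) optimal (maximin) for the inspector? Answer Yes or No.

No

Against Land this mix gives (1/15)·11 + (14/15)·(-8) = -101/15.
Against Sea this mix gives (1/15)·(-6) + (14/15)·(-5) = -76/15.
The smuggler will play Land, holding the inspector to -101/15. Shifting weight toward the row that does better against Land would raise this floor (the equalizing mix achieves -103/20 against both Land and Sea), so the proposed strategy is not optimal.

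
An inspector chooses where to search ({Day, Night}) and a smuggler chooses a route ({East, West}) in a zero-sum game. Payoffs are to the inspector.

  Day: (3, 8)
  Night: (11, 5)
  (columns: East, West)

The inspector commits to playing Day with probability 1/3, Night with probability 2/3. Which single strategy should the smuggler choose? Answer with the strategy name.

West

If the smuggler plays East, the inspector's expected payoff is (1/3)·3 + (2/3)·11 = 25/3.
If the smuggler plays West, the inspector's expected payoff is (1/3)·8 + (2/3)·5 = 6.
The smuggler minimizes the inspector's payoff; the smallest is 6, so the best response is West.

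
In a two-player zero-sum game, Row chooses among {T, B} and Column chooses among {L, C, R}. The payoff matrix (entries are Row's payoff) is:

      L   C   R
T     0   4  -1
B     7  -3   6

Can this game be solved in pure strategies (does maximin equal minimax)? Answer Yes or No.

Row minima: T → -1, B → -3; maximin = -1.
Column maxima: L → 7, C → 4, R → 6; minimax = 4.
-1 ≠ 4, so no pure-strategy equilibrium exists.

No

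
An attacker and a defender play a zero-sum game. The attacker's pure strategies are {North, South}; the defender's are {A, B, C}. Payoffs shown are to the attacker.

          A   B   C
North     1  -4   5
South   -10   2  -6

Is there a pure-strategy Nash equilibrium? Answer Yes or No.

Row minima: North → -4, South → -10; maximin = -4.
Column maxima: A → 1, B → 2, C → 5; minimax = 1.
-4 ≠ 1, so no pure-strategy equilibrium exists.

No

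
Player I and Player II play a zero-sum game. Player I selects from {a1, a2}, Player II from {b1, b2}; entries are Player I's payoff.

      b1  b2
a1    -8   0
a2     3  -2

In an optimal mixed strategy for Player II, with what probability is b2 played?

11/13

Row minima: a1 → -8, a2 → -2; maximin = -2.
Column maxima: b1 → 3, b2 → 0; minimax = 0.
-2 ≠ 0, so there is no saddle point; optimal play is mixed.
Let Player I play a1 with probability p. Expected payoff against b1: (-8)p + 3(1−p) = −11p + 3; against b2: 0p + (-2)(1−p) = 2p − 2.
Setting these equal: −11p + 3 = 2p − 2 ⇒ −13p = -5 ⇒ p = 5/13, and the value is (-11)·(5/13) + 3 = -16/13.
For Player II: with q = P(b1), equating a1's and a2's payoffs gives −8q = 5q − 2 ⇒ q = 2/13.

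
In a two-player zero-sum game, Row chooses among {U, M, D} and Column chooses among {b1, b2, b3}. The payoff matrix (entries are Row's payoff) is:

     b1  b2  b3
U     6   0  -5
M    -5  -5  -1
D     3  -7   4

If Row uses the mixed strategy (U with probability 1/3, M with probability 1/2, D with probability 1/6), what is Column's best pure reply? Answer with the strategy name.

If Column plays b1, Row's expected payoff is (1/3)·6 + (1/2)·(-5) + (1/6)·3 = 0.
If Column plays b2, Row's expected payoff is (1/3)·0 + (1/2)·(-5) + (1/6)·(-7) = -11/3.
If Column plays b3, Row's expected payoff is (1/3)·(-5) + (1/2)·(-1) + (1/6)·4 = -3/2.
Column minimizes Row's payoff; the smallest is -11/3, so the best response is b2.

b2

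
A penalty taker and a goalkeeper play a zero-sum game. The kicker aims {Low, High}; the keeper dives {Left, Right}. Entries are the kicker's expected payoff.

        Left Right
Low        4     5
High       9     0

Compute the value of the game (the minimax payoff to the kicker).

9/2

Row minima: Low → 4, High → 0; maximin = 4.
Column maxima: Left → 9, Right → 5; minimax = 5.
4 ≠ 5, so there is no saddle point; optimal play is mixed.
Let the kicker play Low with probability p. Expected payoff against Left: 4p + 9(1−p) = −5p + 9; against Right: 5p + 0(1−p) = 5p.
Setting these equal: −5p + 9 = 5p ⇒ −10p = -9 ⇒ p = 9/10, and the value is (-5)·(9/10) + 9 = 9/2.
For the keeper: with q = P(Left), equating Low's and High's payoffs gives −q + 5 = 9q ⇒ q = 1/2.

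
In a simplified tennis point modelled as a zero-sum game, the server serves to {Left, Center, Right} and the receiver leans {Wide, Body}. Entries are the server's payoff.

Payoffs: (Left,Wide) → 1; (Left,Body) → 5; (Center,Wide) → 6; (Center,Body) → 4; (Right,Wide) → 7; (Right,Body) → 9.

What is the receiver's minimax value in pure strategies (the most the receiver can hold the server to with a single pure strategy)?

Column maxima: Wide → 7, Body → 9.
The smallest of these is 7.

7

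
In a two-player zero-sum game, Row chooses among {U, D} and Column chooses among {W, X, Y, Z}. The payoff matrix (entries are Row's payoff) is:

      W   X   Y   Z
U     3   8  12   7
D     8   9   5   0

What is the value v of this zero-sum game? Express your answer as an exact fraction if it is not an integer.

14/3

Row minima: U → 3, D → 0; maximin = 3.
Column maxima: W → 8, X → 9, Y → 12, Z → 7; minimax = 7.
3 ≠ 7, so there is no saddle point; optimal play is mixed.
X is strictly dominated by W (it gives Row strictly more in every row), so Column never plays it.
Y is strictly dominated by Z (it gives Row strictly more in every row), so Column never plays it.
On the remaining 2×2 (U, D vs W, Z):
Let Row play U with probability p. Expected payoff against W: 3p + 8(1−p) = −5p + 8; against Z: 7p + 0(1−p) = 7p.
Setting these equal: −5p + 8 = 7p ⇒ −12p = -8 ⇒ p = 2/3, and the value is (-5)·(2/3) + 8 = 14/3.
For Column: with q = P(W), equating U's and D's payoffs gives −4q + 7 = 8q ⇒ q = 7/12.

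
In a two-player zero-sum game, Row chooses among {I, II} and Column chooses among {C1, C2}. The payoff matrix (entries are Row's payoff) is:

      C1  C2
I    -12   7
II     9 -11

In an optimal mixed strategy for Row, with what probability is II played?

Row minima: I → -12, II → -11; maximin = -11.
Column maxima: C1 → 9, C2 → 7; minimax = 7.
-11 ≠ 7, so there is no saddle point; optimal play is mixed.
Let Row play I with probability p. Expected payoff against C1: (-12)p + 9(1−p) = −21p + 9; against C2: 7p + (-11)(1−p) = 18p − 11.
Setting these equal: −21p + 9 = 18p − 11 ⇒ −39p = -20 ⇒ p = 20/39, and the value is (-21)·(20/39) + 9 = -23/13.
For Column: with q = P(C1), equating I's and II's payoffs gives −19q + 7 = 20q − 11 ⇒ q = 6/13.

19/39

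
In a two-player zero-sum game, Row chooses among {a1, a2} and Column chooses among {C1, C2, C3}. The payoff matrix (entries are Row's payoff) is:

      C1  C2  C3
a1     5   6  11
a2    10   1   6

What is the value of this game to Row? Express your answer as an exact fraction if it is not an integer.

Row minima: a1 → 5, a2 → 1; maximin = 5.
Column maxima: C1 → 10, C2 → 6, C3 → 11; minimax = 6.
5 ≠ 6, so there is no saddle point; optimal play is mixed.
C3 is strictly dominated by C2 (it gives Row strictly more in every row), so Column never plays it.
On the remaining 2×2 (a1, a2 vs C1, C2):
Let Row play a1 with probability p. Expected payoff against C1: 5p + 10(1−p) = −5p + 10; against C2: 6p + 1(1−p) = 5p + 1.
Setting these equal: −5p + 10 = 5p + 1 ⇒ −10p = -9 ⇒ p = 9/10, and the value is (-5)·(9/10) + 10 = 11/2.
For Column: with q = P(C1), equating a1's and a2's payoffs gives −q + 6 = 9q + 1 ⇒ q = 1/2.

11/2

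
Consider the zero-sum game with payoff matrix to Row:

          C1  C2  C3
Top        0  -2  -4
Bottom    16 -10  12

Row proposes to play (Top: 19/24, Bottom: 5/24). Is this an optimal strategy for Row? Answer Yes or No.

Against C1 this mix gives (19/24)·0 + (5/24)·16 = 10/3.
Against C2 this mix gives (19/24)·(-2) + (5/24)·(-10) = -11/3.
Against C3 this mix gives (19/24)·(-4) + (5/24)·12 = -2/3.
Column will play C2, holding Row to -11/3. Shifting weight toward the row that does better against C2 would raise this floor (the equalizing mix achieves -8/3 against both C2 and C3), so the proposed strategy is not optimal.

No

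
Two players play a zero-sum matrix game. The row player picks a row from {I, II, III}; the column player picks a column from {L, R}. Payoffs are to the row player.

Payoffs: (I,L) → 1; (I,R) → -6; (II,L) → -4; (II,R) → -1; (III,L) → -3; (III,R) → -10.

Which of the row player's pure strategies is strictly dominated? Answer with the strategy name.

I gives a strictly higher payoff than III against every column: 1 > -3, -6 > -10.
So III is strictly dominated and the row player never plays it.

III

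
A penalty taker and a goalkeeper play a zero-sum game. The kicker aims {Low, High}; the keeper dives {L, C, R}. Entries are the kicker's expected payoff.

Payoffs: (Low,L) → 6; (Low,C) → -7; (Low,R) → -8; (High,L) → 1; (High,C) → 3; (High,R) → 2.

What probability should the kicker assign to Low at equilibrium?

1/15

Row minima: Low → -8, High → 1; maximin = 1.
Column maxima: L → 6, C → 3, R → 2; minimax = 2.
1 ≠ 2, so there is no saddle point; optimal play is mixed.
C is strictly dominated by R (it gives the kicker strictly more in every row), so the keeper never plays it.
On the remaining 2×2 (Low, High vs L, R):
Let the kicker play Low with probability p. Expected payoff against L: 6p + 1(1−p) = 5p + 1; against R: (-8)p + 2(1−p) = −10p + 2.
Setting these equal: 5p + 1 = −10p + 2 ⇒ 15p = 1 ⇒ p = 1/15, and the value is (5)·(1/15) + 1 = 4/3.
For the keeper: with q = P(L), equating Low's and High's payoffs gives 14q − 8 = −q + 2 ⇒ q = 2/3.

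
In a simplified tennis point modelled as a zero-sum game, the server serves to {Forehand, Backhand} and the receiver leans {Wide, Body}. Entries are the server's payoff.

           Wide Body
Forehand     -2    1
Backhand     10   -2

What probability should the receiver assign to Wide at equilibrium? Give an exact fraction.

1/5

Row minima: Forehand → -2, Backhand → -2; maximin = -2.
Column maxima: Wide → 10, Body → 1; minimax = 1.
-2 ≠ 1, so there is no saddle point; optimal play is mixed.
Let the server play Forehand with probability p. Expected payoff against Wide: (-2)p + 10(1−p) = −12p + 10; against Body: 1p + (-2)(1−p) = 3p − 2.
Setting these equal: −12p + 10 = 3p − 2 ⇒ −15p = -12 ⇒ p = 4/5, and the value is (-12)·(4/5) + 10 = 2/5.
For the receiver: with q = P(Wide), equating Forehand's and Backhand's payoffs gives −3q + 1 = 12q − 2 ⇒ q = 1/5.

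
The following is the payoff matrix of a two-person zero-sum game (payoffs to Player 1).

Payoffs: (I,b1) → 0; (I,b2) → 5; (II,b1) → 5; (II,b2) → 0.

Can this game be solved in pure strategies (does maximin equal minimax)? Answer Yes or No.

No

Row minima: I → 0, II → 0; maximin = 0.
Column maxima: b1 → 5, b2 → 5; minimax = 5.
0 ≠ 5, so no pure-strategy equilibrium exists.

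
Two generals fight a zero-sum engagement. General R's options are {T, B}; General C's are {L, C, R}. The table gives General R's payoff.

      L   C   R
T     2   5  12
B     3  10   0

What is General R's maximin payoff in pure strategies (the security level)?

Row minima: T → 2, B → 0.
The best of these is 2.

2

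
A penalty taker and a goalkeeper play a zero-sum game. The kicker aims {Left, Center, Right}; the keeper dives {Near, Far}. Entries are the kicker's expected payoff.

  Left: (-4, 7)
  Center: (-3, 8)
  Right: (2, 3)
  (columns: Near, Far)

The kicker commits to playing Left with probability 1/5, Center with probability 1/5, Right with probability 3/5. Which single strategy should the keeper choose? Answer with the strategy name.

If the keeper plays Near, the kicker's expected payoff is (1/5)·(-4) + (1/5)·(-3) + (3/5)·2 = -1/5.
If the keeper plays Far, the kicker's expected payoff is (1/5)·7 + (1/5)·8 + (3/5)·3 = 24/5.
The keeper minimizes the kicker's payoff; the smallest is -1/5, so the best response is Near.

Near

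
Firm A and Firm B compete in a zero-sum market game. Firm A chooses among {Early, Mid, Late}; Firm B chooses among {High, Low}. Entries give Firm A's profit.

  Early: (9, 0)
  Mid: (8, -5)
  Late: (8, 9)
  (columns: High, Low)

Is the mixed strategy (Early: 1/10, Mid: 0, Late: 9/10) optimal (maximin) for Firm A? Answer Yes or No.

Against High this mix gives (1/10)·9 + (9/10)·8 = 81/10.
Against Low this mix gives (1/10)·0 + (9/10)·9 = 81/10.
All of Firm B's active replies (High, Low) yield 81/10, and no column does worse for Firm A. The mix makes Firm B indifferent and guarantees 81/10, so it is optimal.

Yes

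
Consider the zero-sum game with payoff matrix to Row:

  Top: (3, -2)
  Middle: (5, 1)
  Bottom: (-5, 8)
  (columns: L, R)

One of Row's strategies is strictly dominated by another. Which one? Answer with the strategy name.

Top

Middle gives a strictly higher payoff than Top against every column: 5 > 3, 1 > -2.
So Top is strictly dominated and Row never plays it.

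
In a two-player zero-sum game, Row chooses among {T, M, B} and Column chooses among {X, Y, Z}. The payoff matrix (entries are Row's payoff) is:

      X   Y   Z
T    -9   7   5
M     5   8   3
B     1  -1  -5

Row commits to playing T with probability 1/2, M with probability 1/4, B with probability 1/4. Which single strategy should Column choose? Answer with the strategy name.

X

If Column plays X, Row's expected payoff is (1/2)·(-9) + (1/4)·5 + (1/4)·1 = -3.
If Column plays Y, Row's expected payoff is (1/2)·7 + (1/4)·8 + (1/4)·(-1) = 21/4.
If Column plays Z, Row's expected payoff is (1/2)·5 + (1/4)·3 + (1/4)·(-5) = 2.
Column minimizes Row's payoff; the smallest is -3, so the best response is X.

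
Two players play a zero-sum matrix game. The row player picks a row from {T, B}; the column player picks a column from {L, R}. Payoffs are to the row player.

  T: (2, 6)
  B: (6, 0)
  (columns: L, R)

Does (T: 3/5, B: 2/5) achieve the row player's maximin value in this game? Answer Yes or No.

Against L this mix gives (3/5)·2 + (2/5)·6 = 18/5.
Against R this mix gives (3/5)·6 + (2/5)·0 = 18/5.
All of the column player's active replies (L, R) yield 18/5, and no column does worse for the row player. The mix makes the column player indifferent and guarantees 18/5, so it is optimal.

Yes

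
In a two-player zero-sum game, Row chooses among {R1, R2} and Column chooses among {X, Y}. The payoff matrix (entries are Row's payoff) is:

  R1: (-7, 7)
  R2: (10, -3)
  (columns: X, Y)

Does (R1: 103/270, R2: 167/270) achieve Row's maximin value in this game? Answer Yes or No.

Against X this mix gives (103/270)·(-7) + (167/270)·10 = 949/270.
Against Y this mix gives (103/270)·7 + (167/270)·(-3) = 22/27.
Column will play Y, holding Row to 22/27. Shifting weight toward the row that does better against Y would raise this floor (the equalizing mix achieves 49/27 against both Y and X), so the proposed strategy is not optimal.

No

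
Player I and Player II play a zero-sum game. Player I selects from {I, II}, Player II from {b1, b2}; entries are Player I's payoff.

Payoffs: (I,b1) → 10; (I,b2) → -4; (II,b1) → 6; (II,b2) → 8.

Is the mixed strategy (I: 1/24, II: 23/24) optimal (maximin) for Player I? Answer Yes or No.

No

Against b1 this mix gives (1/24)·10 + (23/24)·6 = 37/6.
Against b2 this mix gives (1/24)·(-4) + (23/24)·8 = 15/2.
Player II will play b1, holding Player I to 37/6. Shifting weight toward the row that does better against b1 would raise this floor (the equalizing mix achieves 13/2 against both b1 and b2), so the proposed strategy is not optimal.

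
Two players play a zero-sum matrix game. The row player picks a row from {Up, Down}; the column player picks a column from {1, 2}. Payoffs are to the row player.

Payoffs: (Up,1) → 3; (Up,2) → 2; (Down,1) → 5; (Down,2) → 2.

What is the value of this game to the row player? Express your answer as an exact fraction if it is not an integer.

Row minima: Up → 2, Down → 2; maximin = 2.
Column maxima: 1 → 5, 2 → 2; minimax = 2.
Since maximin = minimax = 2, there is a saddle point and the value is 2.

2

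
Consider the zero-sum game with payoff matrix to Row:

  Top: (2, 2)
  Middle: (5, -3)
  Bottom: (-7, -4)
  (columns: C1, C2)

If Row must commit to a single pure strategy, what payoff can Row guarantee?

Row minima: Top → 2, Middle → -3, Bottom → -7.
The best of these is 2.

2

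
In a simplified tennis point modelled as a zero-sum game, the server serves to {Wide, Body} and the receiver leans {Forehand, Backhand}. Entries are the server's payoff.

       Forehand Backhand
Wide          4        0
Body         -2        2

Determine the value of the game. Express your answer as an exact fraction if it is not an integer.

Row minima: Wide → 0, Body → -2; maximin = 0.
Column maxima: Forehand → 4, Backhand → 2; minimax = 2.
0 ≠ 2, so there is no saddle point; optimal play is mixed.
Let the server play Wide with probability p. Expected payoff against Forehand: 4p + (-2)(1−p) = 6p − 2; against Backhand: 0p + 2(1−p) = −2p + 2.
Setting these equal: 6p − 2 = −2p + 2 ⇒ 8p = 4 ⇒ p = 1/2, and the value is (6)·(1/2) − 2 = 1.
For the receiver: with q = P(Forehand), equating Wide's and Body's payoffs gives 4q = −4q + 2 ⇒ q = 1/4.

1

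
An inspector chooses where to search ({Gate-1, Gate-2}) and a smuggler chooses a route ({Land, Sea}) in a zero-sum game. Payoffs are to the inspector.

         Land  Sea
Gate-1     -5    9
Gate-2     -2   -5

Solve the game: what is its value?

Row minima: Gate-1 → -5, Gate-2 → -5; maximin = -5.
Column maxima: Land → -2, Sea → 9; minimax = -2.
-5 ≠ -2, so there is no saddle point; optimal play is mixed.
Let the inspector play Gate-1 with probability p. Expected payoff against Land: (-5)p + (-2)(1−p) = −3p − 2; against Sea: 9p + (-5)(1−p) = 14p − 5.
Setting these equal: −3p − 2 = 14p − 5 ⇒ −17p = -3 ⇒ p = 3/17, and the value is (-3)·(3/17) − 2 = -43/17.
For the smuggler: with q = P(Land), equating Gate-1's and Gate-2's payoffs gives −14q + 9 = 3q − 5 ⇒ q = 14/17.

-43/17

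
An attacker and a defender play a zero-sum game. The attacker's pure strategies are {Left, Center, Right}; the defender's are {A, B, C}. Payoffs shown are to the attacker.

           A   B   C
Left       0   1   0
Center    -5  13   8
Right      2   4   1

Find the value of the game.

Row minima: Left → 0, Center → -5, Right → 1; maximin = 1.
Column maxima: A → 2, B → 13, C → 8; minimax = 2.
1 ≠ 2, so there is no saddle point; optimal play is mixed.
Left is strictly dominated by Right, so the attacker never plays it.
B is strictly dominated by A (it gives the attacker strictly more in every row), so the defender never plays it.
On the remaining 2×2 (Center, Right vs A, C):
Let the attacker play Center with probability p. Expected payoff against A: (-5)p + 2(1−p) = −7p + 2; against C: 8p + 1(1−p) = 7p + 1.
Setting these equal: −7p + 2 = 7p + 1 ⇒ −14p = -1 ⇒ p = 1/14, and the value is (-7)·(1/14) + 2 = 3/2.
For the defender: with q = P(A), equating Center's and Right's payoffs gives −13q + 8 = q + 1 ⇒ q = 1/2.

3/2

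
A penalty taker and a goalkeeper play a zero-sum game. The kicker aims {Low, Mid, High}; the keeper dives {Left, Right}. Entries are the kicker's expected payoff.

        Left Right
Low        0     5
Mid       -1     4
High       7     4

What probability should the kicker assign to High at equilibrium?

Row minima: Low → 0, Mid → -1, High → 4; maximin = 4.
Column maxima: Left → 7, Right → 5; minimax = 5.
4 ≠ 5, so there is no saddle point; optimal play is mixed.
Mid is strictly dominated by Low, so the kicker never plays it.
On the remaining 2×2 (Low, High vs Left, Right):
Let the kicker play Low with probability p. Expected payoff against Left: 0p + 7(1−p) = −7p + 7; against Right: 5p + 4(1−p) = p + 4.
Setting these equal: −7p + 7 = p + 4 ⇒ −8p = -3 ⇒ p = 3/8, and the value is (-7)·(3/8) + 7 = 35/8.
For the keeper: with q = P(Left), equating Low's and High's payoffs gives −5q + 5 = 3q + 4 ⇒ q = 1/8.

5/8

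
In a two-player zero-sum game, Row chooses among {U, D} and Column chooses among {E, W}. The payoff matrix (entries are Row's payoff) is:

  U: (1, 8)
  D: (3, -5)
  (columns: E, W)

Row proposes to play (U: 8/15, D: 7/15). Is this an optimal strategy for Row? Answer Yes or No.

Against E this mix gives (8/15)·1 + (7/15)·3 = 29/15.
Against W this mix gives (8/15)·8 + (7/15)·(-5) = 29/15.
All of Column's active replies (E, W) yield 29/15, and no column does worse for Row. The mix makes Column indifferent and guarantees 29/15, so it is optimal.

Yes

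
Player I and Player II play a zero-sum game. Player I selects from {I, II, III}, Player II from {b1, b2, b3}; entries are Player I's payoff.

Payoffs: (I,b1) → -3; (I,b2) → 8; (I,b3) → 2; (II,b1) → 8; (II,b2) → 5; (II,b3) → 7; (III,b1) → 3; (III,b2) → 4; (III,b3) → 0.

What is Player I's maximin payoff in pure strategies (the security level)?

5

Row minima: I → -3, II → 5, III → 0.
The best of these is 5.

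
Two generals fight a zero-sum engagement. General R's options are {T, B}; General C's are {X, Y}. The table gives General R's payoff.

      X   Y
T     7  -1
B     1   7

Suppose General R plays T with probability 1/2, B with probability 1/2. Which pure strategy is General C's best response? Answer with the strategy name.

If General C plays X, General R's expected payoff is (1/2)·7 + (1/2)·1 = 4.
If General C plays Y, General R's expected payoff is (1/2)·(-1) + (1/2)·7 = 3.
General C minimizes General R's payoff; the smallest is 3, so the best response is Y.

Y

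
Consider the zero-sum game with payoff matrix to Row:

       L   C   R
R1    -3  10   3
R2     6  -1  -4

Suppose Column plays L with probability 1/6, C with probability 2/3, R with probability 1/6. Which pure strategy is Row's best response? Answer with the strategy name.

Expected payoff of R1: (1/6)·(-3) + (2/3)·10 + (1/6)·3 = 20/3.
Expected payoff of R2: (1/6)·6 + (2/3)·(-1) + (1/6)·(-4) = -1/3.
The largest is 20/3, so Row's best response is R1.

R1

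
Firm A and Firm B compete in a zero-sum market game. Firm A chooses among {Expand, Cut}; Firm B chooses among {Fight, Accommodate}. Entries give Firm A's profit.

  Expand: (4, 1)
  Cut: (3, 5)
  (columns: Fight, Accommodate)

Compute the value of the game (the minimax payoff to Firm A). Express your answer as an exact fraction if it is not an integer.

17/5

Row minima: Expand → 1, Cut → 3; maximin = 3.
Column maxima: Fight → 4, Accommodate → 5; minimax = 4.
3 ≠ 4, so there is no saddle point; optimal play is mixed.
Let Firm A play Expand with probability p. Expected payoff against Fight: 4p + 3(1−p) = p + 3; against Accommodate: 1p + 5(1−p) = −4p + 5.
Setting these equal: p + 3 = −4p + 5 ⇒ 5p = 2 ⇒ p = 2/5, and the value is (1)·(2/5) + 3 = 17/5.
For Firm B: with q = P(Fight), equating Expand's and Cut's payoffs gives 3q + 1 = −2q + 5 ⇒ q = 4/5.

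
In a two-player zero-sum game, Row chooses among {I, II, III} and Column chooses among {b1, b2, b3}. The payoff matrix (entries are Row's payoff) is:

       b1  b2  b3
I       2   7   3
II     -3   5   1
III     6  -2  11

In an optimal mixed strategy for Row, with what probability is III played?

5/13

Row minima: I → 2, II → -3, III → -2; maximin = 2.
Column maxima: b1 → 6, b2 → 7, b3 → 11; minimax = 6.
2 ≠ 6, so there is no saddle point; optimal play is mixed.
II is strictly dominated by I, so Row never plays it.
b3 is strictly dominated by b1 (it gives Row strictly more in every row), so Column never plays it.
On the remaining 2×2 (I, III vs b1, b2):
Let Row play I with probability p. Expected payoff against b1: 2p + 6(1−p) = −4p + 6; against b2: 7p + (-2)(1−p) = 9p − 2.
Setting these equal: −4p + 6 = 9p − 2 ⇒ −13p = -8 ⇒ p = 8/13, and the value is (-4)·(8/13) + 6 = 46/13.
For Column: with q = P(b1), equating I's and III's payoffs gives −5q + 7 = 8q − 2 ⇒ q = 9/13.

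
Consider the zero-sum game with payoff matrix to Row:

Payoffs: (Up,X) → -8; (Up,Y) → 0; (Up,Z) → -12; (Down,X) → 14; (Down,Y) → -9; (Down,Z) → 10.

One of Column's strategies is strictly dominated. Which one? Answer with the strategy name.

X

Z holds Row's payoff strictly below X in every row: -12 < -8, 10 < 14.
So X is strictly dominated for Column.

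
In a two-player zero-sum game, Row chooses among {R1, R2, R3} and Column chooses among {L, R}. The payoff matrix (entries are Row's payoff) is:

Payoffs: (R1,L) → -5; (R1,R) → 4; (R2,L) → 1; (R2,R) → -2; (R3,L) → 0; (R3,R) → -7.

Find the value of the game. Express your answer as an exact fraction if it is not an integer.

Row minima: R1 → -5, R2 → -2, R3 → -7; maximin = -2.
Column maxima: L → 1, R → 4; minimax = 1.
-2 ≠ 1, so there is no saddle point; optimal play is mixed.
R3 is strictly dominated by R2, so Row never plays it.
On the remaining 2×2 (R1, R2 vs L, R):
Let Row play R1 with probability p. Expected payoff against L: (-5)p + 1(1−p) = −6p + 1; against R: 4p + (-2)(1−p) = 6p − 2.
Setting these equal: −6p + 1 = 6p − 2 ⇒ −12p = -3 ⇒ p = 1/4, and the value is (-6)·(1/4) + 1 = -1/2.
For Column: with q = P(L), equating R1's and R2's payoffs gives −9q + 4 = 3q − 2 ⇒ q = 1/2.

-1/2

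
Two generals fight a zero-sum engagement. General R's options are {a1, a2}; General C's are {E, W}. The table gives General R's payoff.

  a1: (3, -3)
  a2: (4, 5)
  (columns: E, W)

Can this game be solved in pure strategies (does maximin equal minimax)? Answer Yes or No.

Row minima: a1 → -3, a2 → 4; maximin = 4.
Column maxima: E → 4, W → 5; minimax = 4.
maximin = minimax = 4, so a saddle point exists.

Yes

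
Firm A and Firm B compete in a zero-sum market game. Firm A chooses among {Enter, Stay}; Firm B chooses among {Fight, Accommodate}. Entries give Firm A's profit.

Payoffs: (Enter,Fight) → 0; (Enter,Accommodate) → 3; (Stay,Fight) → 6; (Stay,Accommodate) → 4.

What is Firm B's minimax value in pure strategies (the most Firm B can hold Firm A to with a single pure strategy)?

4

Column maxima: Fight → 6, Accommodate → 4.
The smallest of these is 4.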